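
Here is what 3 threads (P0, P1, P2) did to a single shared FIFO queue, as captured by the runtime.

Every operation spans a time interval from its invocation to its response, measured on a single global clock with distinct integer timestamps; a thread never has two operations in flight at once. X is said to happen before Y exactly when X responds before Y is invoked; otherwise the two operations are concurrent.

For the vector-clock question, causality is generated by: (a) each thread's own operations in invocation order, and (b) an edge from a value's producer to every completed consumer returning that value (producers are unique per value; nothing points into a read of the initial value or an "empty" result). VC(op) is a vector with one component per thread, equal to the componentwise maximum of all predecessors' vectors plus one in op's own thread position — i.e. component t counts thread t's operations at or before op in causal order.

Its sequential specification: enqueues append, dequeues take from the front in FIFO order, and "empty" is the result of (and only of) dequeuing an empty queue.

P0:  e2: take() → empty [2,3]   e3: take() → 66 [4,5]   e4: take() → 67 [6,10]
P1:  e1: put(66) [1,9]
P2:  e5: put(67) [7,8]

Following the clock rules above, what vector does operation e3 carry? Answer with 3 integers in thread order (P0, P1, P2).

e5, invoked 7, has no incoming edges; only P2's bump applies → (0, 0, 1)
e1, invoked 1, has no incoming edges; only P1's bump applies → (0, 1, 0)
e2, invoked 2, has no incoming edges; only P0's bump applies → (1, 0, 0)
merge at e3 (invoked 4): VC(e1)=(0, 1, 0), VC(e2)=(1, 0, 0), own-thread bump on P0 → (2, 1, 0)
merge at e4 (invoked 6): VC(e3)=(2, 1, 0), VC(e5)=(0, 0, 1), own-thread bump on P0 → (3, 1, 1)
target: VC(e3) = (2, 1, 0)

(2, 1, 0)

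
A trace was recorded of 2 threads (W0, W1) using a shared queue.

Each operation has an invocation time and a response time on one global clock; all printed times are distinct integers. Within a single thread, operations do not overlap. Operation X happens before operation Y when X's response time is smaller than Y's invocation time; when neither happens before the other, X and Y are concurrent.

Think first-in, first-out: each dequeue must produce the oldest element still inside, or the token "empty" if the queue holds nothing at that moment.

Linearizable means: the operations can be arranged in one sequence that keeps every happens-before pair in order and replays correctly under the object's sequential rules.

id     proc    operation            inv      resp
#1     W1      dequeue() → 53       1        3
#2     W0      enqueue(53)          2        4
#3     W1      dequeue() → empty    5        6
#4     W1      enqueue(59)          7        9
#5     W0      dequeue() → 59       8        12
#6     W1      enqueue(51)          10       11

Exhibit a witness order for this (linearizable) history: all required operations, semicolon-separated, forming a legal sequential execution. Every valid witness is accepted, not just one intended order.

after step 1 (#2 enqueue(53)): queue <53>
after step 2 (#1 dequeue() → 53): queue <>
after step 3 (#3 dequeue() → empty): queue <>
after step 4 (#4 enqueue(59)): queue <59>
after step 5 (#5 dequeue() → 59): queue <>
after step 6 (#6 enqueue(51)): queue <51>

#2; #1; #3; #4; #5; #6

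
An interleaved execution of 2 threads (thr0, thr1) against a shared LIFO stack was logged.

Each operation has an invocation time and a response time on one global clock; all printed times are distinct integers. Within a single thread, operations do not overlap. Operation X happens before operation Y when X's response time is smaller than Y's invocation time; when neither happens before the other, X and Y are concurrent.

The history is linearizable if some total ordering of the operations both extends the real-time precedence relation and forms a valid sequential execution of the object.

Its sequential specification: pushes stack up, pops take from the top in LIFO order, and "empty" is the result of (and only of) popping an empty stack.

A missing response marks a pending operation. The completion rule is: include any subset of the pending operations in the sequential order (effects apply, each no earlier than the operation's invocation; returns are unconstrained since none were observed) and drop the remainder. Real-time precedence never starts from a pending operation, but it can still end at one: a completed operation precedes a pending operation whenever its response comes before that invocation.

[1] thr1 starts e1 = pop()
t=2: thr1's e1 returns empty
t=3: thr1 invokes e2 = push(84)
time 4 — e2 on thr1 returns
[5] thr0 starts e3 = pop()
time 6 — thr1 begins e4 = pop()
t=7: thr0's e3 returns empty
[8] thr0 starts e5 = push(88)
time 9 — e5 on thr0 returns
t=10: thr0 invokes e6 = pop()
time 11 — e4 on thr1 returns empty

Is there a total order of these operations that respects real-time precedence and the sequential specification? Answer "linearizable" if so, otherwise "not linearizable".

events 1..10 are fine; event 11 — the response of e4 at time 11 — makes the prefix non-linearizable
checked exhaustively: 3 real-time-consistent orders of 5 completed operations, zero legal LIFO stack replays
every completion of the 1 pending operation (e6) was checked; none linearizes
sample order e1, e2, e3, e4, e5 (pending dropped) stalls at step 3 — e3 pop() → empty has no legal effect
sample order e1, e2, e3, e5, e4 (pending dropped) stalls at step 3 — e3 pop() → empty has no legal effect

not linearizable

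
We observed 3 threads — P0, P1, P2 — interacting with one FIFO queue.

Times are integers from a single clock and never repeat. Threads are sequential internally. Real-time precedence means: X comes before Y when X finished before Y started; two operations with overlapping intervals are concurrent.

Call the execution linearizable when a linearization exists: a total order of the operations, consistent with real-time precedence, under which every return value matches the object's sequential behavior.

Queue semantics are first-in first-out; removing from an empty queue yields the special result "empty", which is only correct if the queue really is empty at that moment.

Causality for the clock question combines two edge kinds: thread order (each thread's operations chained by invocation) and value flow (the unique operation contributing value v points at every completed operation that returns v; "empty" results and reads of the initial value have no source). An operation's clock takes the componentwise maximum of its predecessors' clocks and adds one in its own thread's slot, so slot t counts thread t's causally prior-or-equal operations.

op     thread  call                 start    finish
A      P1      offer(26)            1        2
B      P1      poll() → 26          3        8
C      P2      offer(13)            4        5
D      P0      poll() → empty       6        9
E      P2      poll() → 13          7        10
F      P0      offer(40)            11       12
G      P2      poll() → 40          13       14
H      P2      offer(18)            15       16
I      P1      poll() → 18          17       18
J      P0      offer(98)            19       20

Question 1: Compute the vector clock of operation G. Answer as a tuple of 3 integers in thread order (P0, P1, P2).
VC(C, invoked at 4): no causal predecessors; +1 on P2 → (0, 0, 1)
VC(A, invoked at 1): no causal predecessors; +1 on P1 → (0, 1, 0)
VC(D, invoked at 6): no causal predecessors; +1 on P0 → (1, 0, 0)
invoked at 7, E merges VC(C)=(0, 0, 1) and bumps P2's slot → (0, 0, 2)
invoked at 3, B merges VC(A)=(0, 1, 0) and bumps P1's slot → (0, 2, 0)
invoked at 11, F merges VC(D)=(1, 0, 0) and bumps P0's slot → (2, 0, 0)
invoked at 19, J merges VC(F)=(2, 0, 0) and bumps P0's slot → (3, 0, 0)
invoked at 13, G merges VC(E)=(0, 0, 2), VC(F)=(2, 0, 0) and bumps P2's slot → (2, 0, 3)
invoked at 15, H merges VC(G)=(2, 0, 3) and bumps P2's slot → (2, 0, 4)
invoked at 17, I merges VC(B)=(0, 2, 0), VC(H)=(2, 0, 4) and bumps P1's slot → (2, 3, 4)
target: VC(G) = (2, 0, 3)

(2, 0, 3)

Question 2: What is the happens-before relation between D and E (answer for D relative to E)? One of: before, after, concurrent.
D spans [6,9], E spans [7,10]
the intervals overlap in both directions

concurrent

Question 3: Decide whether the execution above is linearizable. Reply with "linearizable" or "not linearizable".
a witness: A, B, C, E, D, F, G, H, I, J
step 1: A offer(26) — queue <26>
step 2: B poll() → 26 — queue <>
step 3: C offer(13) — queue <13>
step 4: E poll() → 13 — queue <>
step 5: D poll() → empty — queue <>
step 6: F offer(40) — queue <40>
step 7: G poll() → 40 — queue <>
step 8: H offer(18) — queue <18>
step 9: I poll() → 18 — queue <>
step 10: J offer(98) — queue <98>

linearizable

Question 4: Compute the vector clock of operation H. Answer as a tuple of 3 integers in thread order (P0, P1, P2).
C (invocation 4): nothing precedes it; P2's component alone gives (0, 0, 1)
A (invocation 1): nothing precedes it; P1's component alone gives (0, 1, 0)
D (invocation 6): nothing precedes it; P0's component alone gives (1, 0, 0)
from VC(C)=(0, 0, 1), E (invoked 7) maxes components and bumps P2 → (0, 0, 2)
from VC(A)=(0, 1, 0), B (invoked 3) maxes components and bumps P1 → (0, 2, 0)
from VC(D)=(1, 0, 0), F (invoked 11) maxes components and bumps P0 → (2, 0, 0)
from VC(F)=(2, 0, 0), J (invoked 19) maxes components and bumps P0 → (3, 0, 0)
from VC(E)=(0, 0, 2), VC(F)=(2, 0, 0), G (invoked 13) maxes components and bumps P2 → (2, 0, 3)
from VC(G)=(2, 0, 3), H (invoked 15) maxes components and bumps P2 → (2, 0, 4)
from VC(B)=(0, 2, 0), VC(H)=(2, 0, 4), I (invoked 17) maxes components and bumps P1 → (2, 3, 4)
target: VC(H) = (2, 0, 4)

(2, 0, 4)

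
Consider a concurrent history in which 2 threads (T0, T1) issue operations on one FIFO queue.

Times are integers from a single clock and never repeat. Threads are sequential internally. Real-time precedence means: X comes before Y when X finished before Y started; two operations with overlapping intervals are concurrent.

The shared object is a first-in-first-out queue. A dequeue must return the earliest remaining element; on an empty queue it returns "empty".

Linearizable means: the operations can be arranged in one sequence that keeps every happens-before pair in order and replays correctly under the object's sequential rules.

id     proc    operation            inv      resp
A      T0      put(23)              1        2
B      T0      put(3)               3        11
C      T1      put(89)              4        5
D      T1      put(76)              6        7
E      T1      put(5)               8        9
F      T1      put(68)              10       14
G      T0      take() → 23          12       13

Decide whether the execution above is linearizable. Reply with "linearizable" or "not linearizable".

linearizable

a witness: A, B, C, D, E, F, G
after step 1 (A put(23)): queue <23>
after step 2 (B put(3)): queue <23,3>
after step 3 (C put(89)): queue <23,3,89>
after step 4 (D put(76)): queue <23,3,89,76>
after step 5 (E put(5)): queue <23,3,89,76,5>
after step 6 (F put(68)): queue <23,3,89,76,5,68>
after step 7 (G take() → 23): queue <3,89,76,5,68>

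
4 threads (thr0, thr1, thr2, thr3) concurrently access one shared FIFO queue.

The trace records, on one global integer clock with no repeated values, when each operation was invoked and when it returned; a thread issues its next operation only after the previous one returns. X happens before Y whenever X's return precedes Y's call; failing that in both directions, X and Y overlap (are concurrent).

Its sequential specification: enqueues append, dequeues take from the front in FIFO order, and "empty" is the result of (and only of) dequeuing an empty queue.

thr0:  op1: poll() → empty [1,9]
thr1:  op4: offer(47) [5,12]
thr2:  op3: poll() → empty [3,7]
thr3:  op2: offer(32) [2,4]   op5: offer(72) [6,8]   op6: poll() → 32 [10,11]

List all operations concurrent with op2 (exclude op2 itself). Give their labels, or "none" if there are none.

op1, op3

op2 spans [2,4]: anything still running between times 2 and 4 counts as concurrent
op1 [1,9]: concurrent
op3 [3,7]: concurrent
op4 [5,12]: after
op5 [6,8]: after
op6 [10,11]: after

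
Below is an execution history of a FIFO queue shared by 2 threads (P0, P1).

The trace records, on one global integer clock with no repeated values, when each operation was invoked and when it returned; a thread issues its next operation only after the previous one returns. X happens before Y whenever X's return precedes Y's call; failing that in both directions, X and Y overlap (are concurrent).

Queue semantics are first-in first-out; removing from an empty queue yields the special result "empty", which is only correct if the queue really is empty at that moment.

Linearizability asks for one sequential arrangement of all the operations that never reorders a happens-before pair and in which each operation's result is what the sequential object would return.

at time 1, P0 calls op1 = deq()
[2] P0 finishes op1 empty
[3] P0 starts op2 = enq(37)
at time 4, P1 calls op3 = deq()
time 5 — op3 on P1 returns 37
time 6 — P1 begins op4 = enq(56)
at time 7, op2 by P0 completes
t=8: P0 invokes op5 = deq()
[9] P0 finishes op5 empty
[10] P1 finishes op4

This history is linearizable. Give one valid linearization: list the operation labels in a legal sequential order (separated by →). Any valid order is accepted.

after step 1 (op1 deq() → empty): queue <>
after step 2 (op2 enq(37)): queue <37>
after step 3 (op3 deq() → 37): queue <>
after step 4 (op5 deq() → empty): queue <>
after step 5 (op4 enq(56)): queue <56>

op1 → op2 → op3 → op5 → op4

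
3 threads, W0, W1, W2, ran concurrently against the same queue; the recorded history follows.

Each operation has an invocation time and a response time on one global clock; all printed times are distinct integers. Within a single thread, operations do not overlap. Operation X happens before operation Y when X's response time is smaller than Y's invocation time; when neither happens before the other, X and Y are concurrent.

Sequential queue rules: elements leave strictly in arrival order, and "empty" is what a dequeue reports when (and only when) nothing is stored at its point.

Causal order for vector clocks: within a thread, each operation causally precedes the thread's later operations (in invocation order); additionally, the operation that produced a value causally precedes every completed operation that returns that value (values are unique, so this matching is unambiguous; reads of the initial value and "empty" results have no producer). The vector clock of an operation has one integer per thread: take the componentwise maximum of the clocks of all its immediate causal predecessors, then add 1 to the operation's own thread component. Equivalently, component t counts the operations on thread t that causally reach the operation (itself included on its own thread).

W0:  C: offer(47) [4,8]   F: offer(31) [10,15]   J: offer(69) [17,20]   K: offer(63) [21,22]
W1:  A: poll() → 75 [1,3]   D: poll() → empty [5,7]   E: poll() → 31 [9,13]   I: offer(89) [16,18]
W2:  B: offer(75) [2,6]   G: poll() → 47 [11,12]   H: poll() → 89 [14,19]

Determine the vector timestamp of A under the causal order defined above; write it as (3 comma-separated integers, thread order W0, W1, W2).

no predecessors for B (invoked 2): W2 increments from zero → (0, 0, 1)
no predecessors for C (invoked 4): W0 increments from zero → (1, 0, 0)
from VC(B)=(0, 0, 1), A (invoked 1) maxes components and bumps W1 → (0, 1, 1)
from VC(C)=(1, 0, 0), F (invoked 10) maxes components and bumps W0 → (2, 0, 0)
from VC(A)=(0, 1, 1), D (invoked 5) maxes components and bumps W1 → (0, 2, 1)
from VC(B)=(0, 0, 1), VC(C)=(1, 0, 0), G (invoked 11) maxes components and bumps W2 → (1, 0, 2)
from VC(F)=(2, 0, 0), J (invoked 17) maxes components and bumps W0 → (3, 0, 0)
from VC(J)=(3, 0, 0), K (invoked 21) maxes components and bumps W0 → (4, 0, 0)
from VC(D)=(0, 2, 1), VC(F)=(2, 0, 0), E (invoked 9) maxes components and bumps W1 → (2, 3, 1)
from VC(E)=(2, 3, 1), I (invoked 16) maxes components and bumps W1 → (2, 4, 1)
from VC(G)=(1, 0, 2), VC(I)=(2, 4, 1), H (invoked 14) maxes components and bumps W2 → (2, 4, 3)
target: VC(A) = (0, 1, 1)

(0, 1, 1)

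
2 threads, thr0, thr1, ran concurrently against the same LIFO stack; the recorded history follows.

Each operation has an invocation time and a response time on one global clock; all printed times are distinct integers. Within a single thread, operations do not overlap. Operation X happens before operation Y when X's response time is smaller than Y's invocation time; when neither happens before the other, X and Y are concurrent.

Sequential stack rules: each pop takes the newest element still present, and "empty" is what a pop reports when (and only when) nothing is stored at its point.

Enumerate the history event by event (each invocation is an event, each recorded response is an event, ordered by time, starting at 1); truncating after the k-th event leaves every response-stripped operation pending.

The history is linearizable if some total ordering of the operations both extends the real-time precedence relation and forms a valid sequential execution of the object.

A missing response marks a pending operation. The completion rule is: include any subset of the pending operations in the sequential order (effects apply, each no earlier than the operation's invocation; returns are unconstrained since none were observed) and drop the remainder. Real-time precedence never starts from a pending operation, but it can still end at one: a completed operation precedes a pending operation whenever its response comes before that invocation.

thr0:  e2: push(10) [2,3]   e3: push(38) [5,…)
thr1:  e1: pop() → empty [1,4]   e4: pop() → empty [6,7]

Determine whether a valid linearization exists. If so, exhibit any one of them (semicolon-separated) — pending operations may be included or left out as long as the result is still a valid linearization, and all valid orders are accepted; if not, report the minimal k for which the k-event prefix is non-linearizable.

not linearizable — minimal violating prefix: 7 events

cut after 6 events: linearizable; cut after 7 events (e4 responds, time 7): not linearizable
all 2 real-time-respecting orders fail — 3 completed LIFO stack operations, no legal replay
no completion choice of the 1 pending operation (e3) rescues it — every subset was tried
e.g. e1, e2, e4 (pending dropped): illegal at step 3, since e4 pop() → empty cannot apply there
e.g. e2, e1, e4 (pending dropped): illegal at step 2, since e1 pop() → empty cannot apply there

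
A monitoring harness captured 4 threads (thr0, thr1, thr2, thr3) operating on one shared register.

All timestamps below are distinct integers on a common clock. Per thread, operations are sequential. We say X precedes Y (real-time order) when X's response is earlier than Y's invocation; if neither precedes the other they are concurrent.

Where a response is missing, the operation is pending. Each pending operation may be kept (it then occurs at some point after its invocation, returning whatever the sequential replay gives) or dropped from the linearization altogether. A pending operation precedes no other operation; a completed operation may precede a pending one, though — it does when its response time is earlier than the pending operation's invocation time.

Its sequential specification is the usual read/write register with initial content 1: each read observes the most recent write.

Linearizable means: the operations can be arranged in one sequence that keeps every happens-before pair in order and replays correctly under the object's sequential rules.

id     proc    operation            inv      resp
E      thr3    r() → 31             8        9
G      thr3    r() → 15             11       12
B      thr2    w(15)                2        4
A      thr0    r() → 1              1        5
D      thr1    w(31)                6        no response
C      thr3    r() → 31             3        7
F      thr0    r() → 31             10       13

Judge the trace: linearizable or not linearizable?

already the first 12 events (up to G's response at time 12) admit no linearization; the first 11 still do
real-time-consistent orders of the 5 completed operations: 6 — all fail the register replay
no escape via the 2 pending operations (D, F): every completion choice fails
e.g. A, B, C, E, G (pending dropped): illegal at step 3, since C r() → 31 cannot apply there
e.g. A, C, B, E, G (pending dropped): illegal at step 2, since C r() → 31 cannot apply there

not linearizable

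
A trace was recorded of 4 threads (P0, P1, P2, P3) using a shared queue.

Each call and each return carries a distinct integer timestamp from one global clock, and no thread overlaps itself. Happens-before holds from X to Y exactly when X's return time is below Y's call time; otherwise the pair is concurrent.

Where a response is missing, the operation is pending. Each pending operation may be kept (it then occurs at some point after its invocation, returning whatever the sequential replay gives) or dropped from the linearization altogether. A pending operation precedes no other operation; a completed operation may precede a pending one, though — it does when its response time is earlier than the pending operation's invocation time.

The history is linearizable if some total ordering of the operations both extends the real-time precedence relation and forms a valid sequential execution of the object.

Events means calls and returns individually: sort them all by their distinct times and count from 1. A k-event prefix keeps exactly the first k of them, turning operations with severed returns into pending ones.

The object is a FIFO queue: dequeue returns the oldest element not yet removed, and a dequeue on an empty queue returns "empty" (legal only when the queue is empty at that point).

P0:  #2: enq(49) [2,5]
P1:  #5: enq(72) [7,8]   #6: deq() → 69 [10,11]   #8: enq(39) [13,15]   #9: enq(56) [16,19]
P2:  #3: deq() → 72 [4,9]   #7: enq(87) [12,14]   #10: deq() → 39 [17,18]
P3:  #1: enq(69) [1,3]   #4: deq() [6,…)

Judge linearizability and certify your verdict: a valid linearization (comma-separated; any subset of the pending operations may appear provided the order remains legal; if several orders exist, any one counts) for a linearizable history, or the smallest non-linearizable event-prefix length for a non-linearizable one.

the violation lands at event 9, #3's response at time 9: events 1..8 linearize, events 1..9 do not
all 5 real-time-respecting orders fail — 4 completed queue operations, no legal replay
completion choices over the 1 pending operation (#4) were checked; none helps
one such order, #1, #2, #3, #5 (pending dropped), breaks at step 3 where #3 deq() → 72 is illegal
one such order, #1, #2, #5, #3 (pending dropped), breaks at step 4 where #3 deq() → 72 is illegal

not linearizable — minimal violating prefix: 9 events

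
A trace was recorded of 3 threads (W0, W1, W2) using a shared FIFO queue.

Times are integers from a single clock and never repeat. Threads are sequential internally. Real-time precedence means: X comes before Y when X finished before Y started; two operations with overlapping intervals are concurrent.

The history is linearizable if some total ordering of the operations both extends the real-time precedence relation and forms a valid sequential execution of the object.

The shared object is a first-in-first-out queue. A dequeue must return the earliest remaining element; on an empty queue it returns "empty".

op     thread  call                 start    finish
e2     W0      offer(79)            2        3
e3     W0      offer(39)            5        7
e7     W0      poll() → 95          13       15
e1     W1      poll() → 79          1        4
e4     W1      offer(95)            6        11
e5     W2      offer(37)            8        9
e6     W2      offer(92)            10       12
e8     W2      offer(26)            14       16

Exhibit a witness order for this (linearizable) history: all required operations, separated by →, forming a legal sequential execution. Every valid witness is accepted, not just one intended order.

after step 1 (e2 offer(79)): queue <79>
after step 2 (e1 poll() → 79): queue <>
after step 3 (e4 offer(95)): queue <95>
after step 4 (e3 offer(39)): queue <95,39>
after step 5 (e5 offer(37)): queue <95,39,37>
after step 6 (e6 offer(92)): queue <95,39,37,92>
after step 7 (e7 poll() → 95): queue <39,37,92>
after step 8 (e8 offer(26)): queue <39,37,92,26>

e2 → e1 → e4 → e3 → e5 → e6 → e7 → e8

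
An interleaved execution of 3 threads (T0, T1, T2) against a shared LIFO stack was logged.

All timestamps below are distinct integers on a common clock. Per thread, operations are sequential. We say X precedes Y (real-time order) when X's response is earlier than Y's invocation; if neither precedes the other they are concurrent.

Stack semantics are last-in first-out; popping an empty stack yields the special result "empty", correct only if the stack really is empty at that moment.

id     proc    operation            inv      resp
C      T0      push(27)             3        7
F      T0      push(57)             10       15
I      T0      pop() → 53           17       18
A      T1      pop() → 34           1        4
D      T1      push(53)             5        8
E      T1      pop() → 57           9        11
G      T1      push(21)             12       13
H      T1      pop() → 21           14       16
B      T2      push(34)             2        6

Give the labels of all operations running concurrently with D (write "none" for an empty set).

B, C

overlap test against D [5,8]: concurrent iff the interval meets 5..8
A [1,4]: before
B [2,6]: concurrent
C [3,7]: concurrent
E [9,11]: after
F [10,15]: after
G [12,13]: after
H [14,16]: after
I [17,18]: after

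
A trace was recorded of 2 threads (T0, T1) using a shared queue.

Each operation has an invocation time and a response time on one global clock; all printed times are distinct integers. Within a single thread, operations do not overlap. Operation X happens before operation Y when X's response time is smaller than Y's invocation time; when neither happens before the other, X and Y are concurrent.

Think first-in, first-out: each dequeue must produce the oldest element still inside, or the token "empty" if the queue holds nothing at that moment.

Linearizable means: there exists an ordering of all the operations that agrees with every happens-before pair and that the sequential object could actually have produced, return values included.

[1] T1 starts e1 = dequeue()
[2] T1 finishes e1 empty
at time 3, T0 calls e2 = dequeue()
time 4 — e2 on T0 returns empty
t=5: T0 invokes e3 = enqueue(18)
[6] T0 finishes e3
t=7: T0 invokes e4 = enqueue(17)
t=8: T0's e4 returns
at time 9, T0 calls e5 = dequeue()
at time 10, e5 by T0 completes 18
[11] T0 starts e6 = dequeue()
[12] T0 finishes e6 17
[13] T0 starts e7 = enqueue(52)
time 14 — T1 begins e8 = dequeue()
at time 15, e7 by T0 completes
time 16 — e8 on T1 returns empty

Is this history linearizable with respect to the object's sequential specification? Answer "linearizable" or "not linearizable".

linearizable

witness order: e1, e2, e3, e4, e5, e6, e8, e7
after step 1 (e1 dequeue() → empty): queue <>
after step 2 (e2 dequeue() → empty): queue <>
after step 3 (e3 enqueue(18)): queue <18>
after step 4 (e4 enqueue(17)): queue <18,17>
after step 5 (e5 dequeue() → 18): queue <17>
after step 6 (e6 dequeue() → 17): queue <>
after step 7 (e8 dequeue() → empty): queue <>
after step 8 (e7 enqueue(52)): queue <52>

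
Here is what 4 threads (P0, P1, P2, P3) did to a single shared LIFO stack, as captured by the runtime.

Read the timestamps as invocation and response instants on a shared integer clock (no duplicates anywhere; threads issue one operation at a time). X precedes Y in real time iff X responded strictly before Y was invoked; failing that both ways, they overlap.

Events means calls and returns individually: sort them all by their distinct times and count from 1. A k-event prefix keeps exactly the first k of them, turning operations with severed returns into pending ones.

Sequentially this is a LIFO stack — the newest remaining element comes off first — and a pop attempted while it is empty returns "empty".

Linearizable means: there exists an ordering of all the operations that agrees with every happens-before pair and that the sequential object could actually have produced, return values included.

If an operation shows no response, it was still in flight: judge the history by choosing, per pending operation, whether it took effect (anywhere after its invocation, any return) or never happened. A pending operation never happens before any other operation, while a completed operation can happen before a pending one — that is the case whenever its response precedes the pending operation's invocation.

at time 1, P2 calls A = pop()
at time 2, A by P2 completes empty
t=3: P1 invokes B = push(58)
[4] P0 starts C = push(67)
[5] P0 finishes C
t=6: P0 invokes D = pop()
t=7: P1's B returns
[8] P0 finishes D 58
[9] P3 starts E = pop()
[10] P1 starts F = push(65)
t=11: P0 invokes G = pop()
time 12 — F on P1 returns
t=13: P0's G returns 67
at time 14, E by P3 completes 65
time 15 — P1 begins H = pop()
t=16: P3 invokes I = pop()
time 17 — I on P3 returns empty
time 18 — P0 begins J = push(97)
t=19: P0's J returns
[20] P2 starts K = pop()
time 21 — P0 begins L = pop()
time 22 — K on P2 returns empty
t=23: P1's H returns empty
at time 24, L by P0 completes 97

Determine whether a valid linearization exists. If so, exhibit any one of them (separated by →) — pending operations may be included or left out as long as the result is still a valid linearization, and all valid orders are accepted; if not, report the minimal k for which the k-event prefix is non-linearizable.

linearizable — witness: A → C → B → D → F → E → G → H → I → J → L → K

1. A pop() → empty, leaving stack <>
2. C push(67), leaving stack <67>
3. B push(58), leaving stack <67,58>
4. D pop() → 58, leaving stack <67>
5. F push(65), leaving stack <67,65>
6. E pop() → 65, leaving stack <67>
7. G pop() → 67, leaving stack <>
8. H pop() → empty, leaving stack <>
9. I pop() → empty, leaving stack <>
10. J push(97), leaving stack <97>
11. L pop() → 97, leaving stack <>
12. K pop() → empty, leaving stack <>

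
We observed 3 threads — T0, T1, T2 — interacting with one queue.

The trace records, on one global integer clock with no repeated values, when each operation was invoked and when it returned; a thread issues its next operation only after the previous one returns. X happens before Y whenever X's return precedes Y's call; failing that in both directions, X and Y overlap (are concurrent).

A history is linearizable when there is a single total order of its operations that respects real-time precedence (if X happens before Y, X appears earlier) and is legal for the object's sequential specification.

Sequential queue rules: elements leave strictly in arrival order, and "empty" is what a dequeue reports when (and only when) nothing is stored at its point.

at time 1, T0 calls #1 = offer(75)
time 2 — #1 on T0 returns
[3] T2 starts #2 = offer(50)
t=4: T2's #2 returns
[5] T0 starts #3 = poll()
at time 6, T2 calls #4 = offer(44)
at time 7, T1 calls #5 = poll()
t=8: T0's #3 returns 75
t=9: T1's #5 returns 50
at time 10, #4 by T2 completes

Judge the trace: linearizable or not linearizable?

linearizable

a witness: #1, #2, #3, #4, #5
step 1: #1 offer(75) — queue <75>
step 2: #2 offer(50) — queue <75,50>
step 3: #3 poll() → 75 — queue <50>
step 4: #4 offer(44) — queue <50,44>
step 5: #5 poll() → 50 — queue <44>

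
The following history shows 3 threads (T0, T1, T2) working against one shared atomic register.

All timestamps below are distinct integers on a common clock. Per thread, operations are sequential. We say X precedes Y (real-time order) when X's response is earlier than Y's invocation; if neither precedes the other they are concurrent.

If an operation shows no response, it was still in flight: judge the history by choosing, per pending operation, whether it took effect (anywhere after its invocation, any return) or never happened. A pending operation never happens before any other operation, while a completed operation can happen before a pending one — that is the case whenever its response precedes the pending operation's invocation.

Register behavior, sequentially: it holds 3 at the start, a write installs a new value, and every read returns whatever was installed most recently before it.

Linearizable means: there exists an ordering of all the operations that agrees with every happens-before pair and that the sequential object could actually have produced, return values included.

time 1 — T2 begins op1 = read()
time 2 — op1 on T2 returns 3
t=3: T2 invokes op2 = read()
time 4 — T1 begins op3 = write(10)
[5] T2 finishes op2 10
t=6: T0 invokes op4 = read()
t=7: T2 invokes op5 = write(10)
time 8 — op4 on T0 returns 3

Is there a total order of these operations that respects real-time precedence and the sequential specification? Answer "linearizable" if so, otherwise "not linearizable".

events 1..7 are fine; event 8 — the response of op4 at time 8 — makes the prefix non-linearizable
one real-time candidate order over the 3 completed operations — the atomic register replay rejects it
every completion of the 2 pending operations (op3, op5) was checked; none linearizes
e.g. op1, op2, op4 (pending dropped): illegal at step 2, since op2 read() → 10 cannot apply there

not linearizable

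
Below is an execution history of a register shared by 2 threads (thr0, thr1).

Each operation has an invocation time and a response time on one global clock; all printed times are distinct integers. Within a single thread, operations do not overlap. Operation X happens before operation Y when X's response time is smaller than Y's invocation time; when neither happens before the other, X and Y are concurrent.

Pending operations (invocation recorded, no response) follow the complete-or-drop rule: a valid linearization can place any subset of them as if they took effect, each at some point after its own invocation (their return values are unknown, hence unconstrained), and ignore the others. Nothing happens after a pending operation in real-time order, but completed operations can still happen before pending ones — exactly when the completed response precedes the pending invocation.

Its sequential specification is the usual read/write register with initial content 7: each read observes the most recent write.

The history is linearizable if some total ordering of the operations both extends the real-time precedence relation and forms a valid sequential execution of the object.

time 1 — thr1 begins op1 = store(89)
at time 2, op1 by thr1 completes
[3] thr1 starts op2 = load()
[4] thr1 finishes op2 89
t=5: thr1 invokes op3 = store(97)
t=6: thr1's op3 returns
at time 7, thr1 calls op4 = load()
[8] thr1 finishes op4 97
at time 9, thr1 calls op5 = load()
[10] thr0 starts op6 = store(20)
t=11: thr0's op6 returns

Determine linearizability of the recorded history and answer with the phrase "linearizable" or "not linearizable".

a witness: op1, op2, op3, op4, op5, op6
after step 1 (op1 store(89)): value 89
after step 2 (op2 load() → 89): value 89
after step 3 (op3 store(97)): value 97
after step 4 (op4 load() → 97): value 97
after step 5 (op5 load() (pending, included)): value 97
after step 6 (op6 store(20)): value 20

linearizable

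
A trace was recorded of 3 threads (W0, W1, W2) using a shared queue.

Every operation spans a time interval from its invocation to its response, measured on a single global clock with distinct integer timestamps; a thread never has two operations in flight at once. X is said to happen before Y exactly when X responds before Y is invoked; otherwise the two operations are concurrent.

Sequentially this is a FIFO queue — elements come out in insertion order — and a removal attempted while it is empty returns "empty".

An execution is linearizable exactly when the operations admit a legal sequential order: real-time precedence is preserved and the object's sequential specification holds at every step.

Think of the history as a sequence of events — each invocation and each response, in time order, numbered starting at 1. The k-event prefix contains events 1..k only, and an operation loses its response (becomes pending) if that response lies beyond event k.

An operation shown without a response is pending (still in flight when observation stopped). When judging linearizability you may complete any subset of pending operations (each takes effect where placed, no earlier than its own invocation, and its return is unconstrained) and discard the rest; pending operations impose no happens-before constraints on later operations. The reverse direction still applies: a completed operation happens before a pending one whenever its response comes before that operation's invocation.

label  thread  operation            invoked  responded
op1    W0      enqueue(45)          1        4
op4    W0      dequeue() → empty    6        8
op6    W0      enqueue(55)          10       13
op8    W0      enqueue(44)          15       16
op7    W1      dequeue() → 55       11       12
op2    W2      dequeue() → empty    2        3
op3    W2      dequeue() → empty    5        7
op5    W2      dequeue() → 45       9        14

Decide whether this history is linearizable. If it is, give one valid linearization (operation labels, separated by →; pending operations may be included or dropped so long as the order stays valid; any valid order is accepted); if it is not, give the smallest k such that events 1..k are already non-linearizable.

not linearizable — minimal violating prefix: 8 events

the violation lands at event 8, op4's response at time 8: events 1..7 linearize, events 1..8 do not
no legal order exists: 4 real-time-consistent candidates over 4 completed queue operations, all rejected
one such order, op1, op2, op3, op4, breaks at step 2 where op2 dequeue() → empty is illegal
one such order, op1, op2, op4, op3, breaks at step 2 where op2 dequeue() → empty is illegal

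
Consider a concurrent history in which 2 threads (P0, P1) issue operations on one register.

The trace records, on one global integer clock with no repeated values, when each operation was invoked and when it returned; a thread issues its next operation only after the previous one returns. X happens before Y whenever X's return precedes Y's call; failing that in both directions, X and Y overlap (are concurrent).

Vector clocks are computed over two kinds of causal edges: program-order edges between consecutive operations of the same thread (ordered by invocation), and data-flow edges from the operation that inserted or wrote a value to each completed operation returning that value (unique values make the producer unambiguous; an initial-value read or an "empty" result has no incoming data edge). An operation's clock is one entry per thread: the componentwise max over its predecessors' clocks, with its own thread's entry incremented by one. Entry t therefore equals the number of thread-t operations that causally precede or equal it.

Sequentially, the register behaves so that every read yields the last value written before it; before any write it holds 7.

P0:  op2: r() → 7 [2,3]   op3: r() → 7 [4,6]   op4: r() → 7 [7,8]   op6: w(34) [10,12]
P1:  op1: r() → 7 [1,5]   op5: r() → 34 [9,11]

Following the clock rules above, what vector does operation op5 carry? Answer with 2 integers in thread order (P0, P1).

(4, 2)

root op op1, invoked 1: fresh clock plus P1's own tick → (0, 1)
root op op2, invoked 2: fresh clock plus P0's own tick → (1, 0)
op3 (invocation 4): componentwise max over VC(op2)=(1, 0), +1 at P0, giving (2, 0)
op4 (invocation 7): componentwise max over VC(op3)=(2, 0), +1 at P0, giving (3, 0)
op6 (invocation 10): componentwise max over VC(op4)=(3, 0), +1 at P0, giving (4, 0)
op5 (invocation 9): componentwise max over VC(op1)=(0, 1), VC(op6)=(4, 0), +1 at P1, giving (4, 2)
target: VC(op5) = (4, 2)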